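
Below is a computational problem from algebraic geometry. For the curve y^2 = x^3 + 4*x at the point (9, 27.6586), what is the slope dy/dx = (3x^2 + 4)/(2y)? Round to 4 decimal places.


Using implicit differentiation of y^2 = x^3 + 4*x:
2y * dy/dx = 3x^2 + 4
dy/dx = (3x^2 + 4)/(2y)
Numerator: 3*9^2 + 4 = 247
Denominator: 2*27.6586 = 55.3172
dy/dx = 247/55.3172 = 4.4652

4.4652


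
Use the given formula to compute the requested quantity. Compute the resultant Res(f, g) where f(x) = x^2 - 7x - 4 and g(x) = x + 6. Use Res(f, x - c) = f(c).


For Res(f, x - c), we evaluate f at x = c.
f(-6) = (-6)^2 - 7*(-6) - 4
= 36 + 42 - 4
= 78 - 4 = 74
Res(f, g) = 74

74


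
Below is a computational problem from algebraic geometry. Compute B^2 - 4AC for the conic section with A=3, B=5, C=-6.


The discriminant of a conic Ax^2 + Bxy + Cy^2 + ... = 0 is B^2 - 4AC.
B^2 = 5^2 = 25
4AC = 4*3*(-6) = -72
Discriminant = 25 + 72 = 97

97


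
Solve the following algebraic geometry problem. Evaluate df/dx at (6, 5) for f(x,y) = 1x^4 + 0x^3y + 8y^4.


df/dx = 4*1*x^3 + 3*0*x^2*y
At (6,5): 4*1*6^3 + 3*0*6^2*5
= 864 + 0
= 864

864


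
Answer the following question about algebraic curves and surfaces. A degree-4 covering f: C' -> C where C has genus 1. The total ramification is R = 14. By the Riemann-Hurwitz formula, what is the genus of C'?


Riemann-Hurwitz formula: 2g' - 2 = d(2g - 2) + R
Given: d = 4, g = 1, R = 14
2g' - 2 = 4*(2*1 - 2) + 14
2g' - 2 = 4*0 + 14
2g' - 2 = 0 + 14 = 14
2g' = 16
g' = 8

8


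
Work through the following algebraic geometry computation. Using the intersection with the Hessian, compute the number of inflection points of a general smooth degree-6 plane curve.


For a general smooth plane curve C of degree d, the inflection points are
the intersection of C with its Hessian curve, which has degree 3(d-2).
By Bezout, the total intersection number is d * 3(d-2) = 6 * 12 = 72.
For a general curve every flex is ordinary, so each contributes
multiplicity 1 to C·Hess(C), and the number of distinct inflection
points is 3d(d-2).
Inflection points = 3*6*(6-2) = 3*6*4 = 72

72


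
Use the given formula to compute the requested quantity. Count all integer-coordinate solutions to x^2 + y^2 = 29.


Systematically check integer values of x where x^2 <= 29.
For each valid x, check if 29 - x^2 is a perfect square.
x=2: 29 - 4 = 25, sqrt = 5 (valid)
x=5: 29 - 25 = 4, sqrt = 2 (valid)
Total integer solutions found: 8

8


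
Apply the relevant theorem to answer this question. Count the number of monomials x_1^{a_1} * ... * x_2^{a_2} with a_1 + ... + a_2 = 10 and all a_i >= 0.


The number of degree-10 monomials in 2 variables is C(d+n-1, n-1).
= C(10+2-1, 2-1) = C(11, 1)
= 11

11


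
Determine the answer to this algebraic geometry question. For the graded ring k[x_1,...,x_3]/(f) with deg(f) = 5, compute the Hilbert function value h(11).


For R = k[x_1,...,x_n]/(f) with f homogeneous of degree e:
The Hilbert series is (1 - t^e)/(1 - t)^n.
So h(d) = C(d+n-1, n-1) - C(d-e+n-1, n-1) for d >= e.
With n=3, e=5, d=11:
C(11+3-1, 3-1) = C(13, 2) = 78
C(11-5+3-1, 3-1) = C(8, 2) = 28
h(11) = 78 - 28 = 50

50


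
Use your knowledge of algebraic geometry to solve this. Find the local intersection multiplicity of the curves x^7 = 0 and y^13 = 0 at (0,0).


The intersection multiplicity of V(x^a) and V(y^b) at the origin is:
I(O; V(x^7), V(y^13)) = dim_k(k[x,y]/(x^7, y^13))
A basis for k[x,y]/(x^7, y^13) is the set of monomials x^i * y^j
where 0 <= i < 7 and 0 <= j < 13.
The number of such monomials is 7 * 13 = 91

91


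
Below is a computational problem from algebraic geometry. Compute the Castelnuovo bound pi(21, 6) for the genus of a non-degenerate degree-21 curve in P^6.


Castelnuovo's bound: write d - 1 = m(r-1) + epsilon with 0 <= epsilon < r-1.
d - 1 = 21 - 1 = 20
r - 1 = 6 - 1 = 5
20 = 4*5 + 0, so m = 4, epsilon = 0
pi(d, r) = m(m-1)(r-1)/2 + m*epsilon
= 4*3*5/2 + 4*0
= 60/2 + 0
= 30 + 0 = 30

30


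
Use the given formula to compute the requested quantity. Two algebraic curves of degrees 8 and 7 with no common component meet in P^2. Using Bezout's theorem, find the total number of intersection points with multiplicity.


Bezout's theorem states the intersection count equals the product of degrees.
Intersection count = 8 * 7 = 56

56


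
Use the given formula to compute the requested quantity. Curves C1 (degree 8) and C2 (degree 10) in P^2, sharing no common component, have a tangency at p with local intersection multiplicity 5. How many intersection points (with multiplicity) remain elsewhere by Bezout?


By Bezout's theorem, the total intersection number is d1 * d2.
Total = 8 * 10 = 80
Intersection multiplicity at p = 5
Remaining intersections = 80 - 5 = 75

75


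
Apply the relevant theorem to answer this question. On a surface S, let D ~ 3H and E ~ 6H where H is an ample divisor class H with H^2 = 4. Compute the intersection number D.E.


Using bilinearity of the intersection pairing on a surface S:
(aH).(bH) = ab * (H.H)
We have H^2 = 4.
D.E = (3H).(6H) = 3*6*4
= 18*4
= 72

72


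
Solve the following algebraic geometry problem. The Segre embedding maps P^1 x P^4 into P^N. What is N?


The Segre embedding maps P^m x P^n into P^N via
all products of coordinates from each factor.
N = (m+1)(n+1) - 1
N = (1+1)(4+1) - 1
N = 2*5 - 1
N = 10 - 1 = 9

9


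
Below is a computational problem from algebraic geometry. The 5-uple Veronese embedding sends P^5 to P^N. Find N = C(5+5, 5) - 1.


The Veronese embedding v_d: P^n -> P^N maps each point to all
degree-d monomials in n+1 homogeneous coordinates.
N = C(n+d, d) - 1
N = C(5+5, 5) - 1
N = C(10, 5) - 1
C(10, 5) = 252
N = 252 - 1 = 251

251


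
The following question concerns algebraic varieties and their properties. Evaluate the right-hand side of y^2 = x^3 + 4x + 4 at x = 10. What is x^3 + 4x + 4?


Compute x^3 + 4x + 4 at x = 10:
x^3 = 10^3 = 1000
4*x = 4*10 = 40
Sum: 1000 + 40 + 4 = 1044

1044


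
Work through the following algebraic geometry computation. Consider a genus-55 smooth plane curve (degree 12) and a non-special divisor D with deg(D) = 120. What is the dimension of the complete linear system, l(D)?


First, compute the genus of a smooth plane curve of degree 12:
g = (d-1)(d-2)/2 = (12-1)(12-2)/2 = 55
For a non-special divisor D (i.e., h^1(D) = 0), Riemann-Roch gives:
l(D) = deg(D) - g + 1
Since deg(D) = 120 >= 2g - 1 = 109, D is non-special.
l(D) = 120 - 55 + 1 = 66

66


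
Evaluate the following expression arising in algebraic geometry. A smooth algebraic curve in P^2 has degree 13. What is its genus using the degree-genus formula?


Using the genus formula for smooth plane curves:
g = (d-1)(d-2)/2
g = (13-1)(13-2)/2
g = 12*11/2
g = 132/2 = 66

66


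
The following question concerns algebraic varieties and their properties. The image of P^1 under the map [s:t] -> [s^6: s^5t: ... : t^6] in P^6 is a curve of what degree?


The rational normal curve in P^6 is the image of P^1 under the 6-uple Veronese.
A general hyperplane in P^6 pulls back to a degree-6 form on P^1, which has 6 zeros,
so the curve meets a general hyperplane in 6 points. Degree = 6.

6


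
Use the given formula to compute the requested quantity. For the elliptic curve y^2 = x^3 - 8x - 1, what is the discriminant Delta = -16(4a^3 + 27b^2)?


Compute each component:
4a^3 = 4*(-8)^3 = 4*(-512) = -2048
27b^2 = 27*(-1)^2 = 27*1 = 27
4a^3 + 27b^2 = -2048 + 27 = -2021
Delta = -16*(-2021) = 32336

32336


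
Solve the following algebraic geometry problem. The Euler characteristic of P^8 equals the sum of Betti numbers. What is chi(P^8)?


The complex projective space P^8 has one cell in each even real dimension 0, 2, ..., 16.
The cohomology groups are H^{2k}(P^8) = Z for k = 0,...,8, and 0 otherwise.
Euler characteristic = sum of Betti numbers = 1 per even-dimensional cohomology group.
chi(P^8) = 8 + 1 = 9

9


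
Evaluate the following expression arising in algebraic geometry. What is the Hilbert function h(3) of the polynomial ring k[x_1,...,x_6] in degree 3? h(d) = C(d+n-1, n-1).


The Hilbert function for the polynomial ring in 6 variables is:
h(d) = C(d+n-1, n-1)
h(3) = C(3+6-1, 6-1) = C(8, 5)
= 8! / (5! * 3!)
= 56

56


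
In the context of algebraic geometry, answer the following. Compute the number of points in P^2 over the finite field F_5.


P^2(F_5) has (q^(n+1) - 1)/(q - 1) points.
= 5^2 + 5^1 + 5^0
= 25 + 5 + 1
= 31

31


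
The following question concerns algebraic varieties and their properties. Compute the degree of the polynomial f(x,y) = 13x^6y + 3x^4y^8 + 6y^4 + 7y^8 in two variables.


Examine each term for its total degree (sum of exponents).
  Term '13x^6y' has total degree 6+1 = 7.
  Term '3x^4y^8' has total degree 4+8 = 12.
  Term '6y^4' has total degree 0+4 = 4.
  Term '7y^8' has total degree 0+8 = 8.
The maximum total degree among all terms is 12.

12


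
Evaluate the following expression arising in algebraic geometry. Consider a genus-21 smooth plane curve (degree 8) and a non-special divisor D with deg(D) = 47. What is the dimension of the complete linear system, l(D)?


First, compute the genus of a smooth plane curve of degree 8:
g = (d-1)(d-2)/2 = (8-1)(8-2)/2 = 21
For a non-special divisor D (i.e., h^1(D) = 0), Riemann-Roch gives:
l(D) = deg(D) - g + 1
Since deg(D) = 47 >= 2g - 1 = 41, D is non-special.
l(D) = 47 - 21 + 1 = 27

27


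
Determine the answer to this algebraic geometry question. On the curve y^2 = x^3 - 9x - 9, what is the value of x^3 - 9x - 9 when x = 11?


Compute x^3 - 9x - 9 at x = 11:
x^3 = 11^3 = 1331
(-9)*x = (-9)*11 = -99
Sum: 1331 - 99 - 9 = 1223

1223


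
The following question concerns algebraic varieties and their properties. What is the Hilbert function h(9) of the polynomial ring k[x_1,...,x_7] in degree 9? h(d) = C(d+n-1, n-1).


The Hilbert function for the polynomial ring in 7 variables is:
h(d) = C(d+n-1, n-1)
h(9) = C(9+7-1, 7-1) = C(15, 6)
= 15! / (6! * 9!)
= 5005

5005


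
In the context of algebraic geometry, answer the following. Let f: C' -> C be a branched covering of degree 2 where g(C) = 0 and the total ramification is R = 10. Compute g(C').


Riemann-Hurwitz formula: 2g' - 2 = d(2g - 2) + R
Given: d = 2, g = 0, R = 10
2g' - 2 = 2*(2*0 - 2) + 10
2g' - 2 = 2*(-2) + 10
2g' - 2 = -4 + 10 = 6
2g' = 8
g' = 4

4


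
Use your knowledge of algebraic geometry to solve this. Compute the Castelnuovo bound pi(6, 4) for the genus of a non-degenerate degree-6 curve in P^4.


Castelnuovo's bound: write d - 1 = m(r-1) + epsilon with 0 <= epsilon < r-1.
d - 1 = 6 - 1 = 5
r - 1 = 4 - 1 = 3
5 = 1*3 + 2, so m = 1, epsilon = 2
pi(d, r) = m(m-1)(r-1)/2 + m*epsilon
= 1*0*3/2 + 1*2
= 0/2 + 2
= 0 + 2 = 2

2


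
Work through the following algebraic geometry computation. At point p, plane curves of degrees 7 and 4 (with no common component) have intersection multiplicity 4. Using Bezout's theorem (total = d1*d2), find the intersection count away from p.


By Bezout's theorem, the total intersection number is d1 * d2.
Total = 7 * 4 = 28
Intersection multiplicity at p = 4
Remaining intersections = 28 - 4 = 24

24


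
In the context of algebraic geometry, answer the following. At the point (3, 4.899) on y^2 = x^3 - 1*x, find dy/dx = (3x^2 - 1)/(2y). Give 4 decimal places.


Using implicit differentiation of y^2 = x^3 - 1*x:
2y * dy/dx = 3x^2 - 1
dy/dx = (3x^2 - 1)/(2y)
Numerator: 3*3^2 - 1 = 26
Denominator: 2*4.899 = 9.798
dy/dx = 26/9.798 = 2.6536

2.6536


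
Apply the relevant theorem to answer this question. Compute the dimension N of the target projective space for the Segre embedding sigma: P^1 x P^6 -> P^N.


The Segre embedding maps P^m x P^n into P^N via
all products of coordinates from each factor.
N = (m+1)(n+1) - 1
N = (1+1)(6+1) - 1
N = 2*7 - 1
N = 14 - 1 = 13

13


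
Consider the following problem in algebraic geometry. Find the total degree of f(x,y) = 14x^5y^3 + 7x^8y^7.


Examine each term for its total degree (sum of exponents).
  Term '14x^5y^3' has total degree 5+3 = 8.
  Term '7x^8y^7' has total degree 8+7 = 15.
The maximum total degree among all terms is 15.

15


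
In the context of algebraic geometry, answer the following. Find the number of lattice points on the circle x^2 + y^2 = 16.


Systematically check integer values of x where x^2 <= 16.
For each valid x, check if 16 - x^2 is a perfect square.
x=0: 16 - 0 = 16, sqrt = 4 (valid)
x=4: 16 - 16 = 0, sqrt = 0 (valid)
Total integer solutions found: 4

4


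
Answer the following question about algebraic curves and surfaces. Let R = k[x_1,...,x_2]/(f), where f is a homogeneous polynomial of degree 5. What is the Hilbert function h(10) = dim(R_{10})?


For R = k[x_1,...,x_n]/(f) with f homogeneous of degree e:
The Hilbert series is (1 - t^e)/(1 - t)^n.
So h(d) = C(d+n-1, n-1) - C(d-e+n-1, n-1) for d >= e.
With n=2, e=5, d=10:
C(10+2-1, 2-1) = C(11, 1) = 11
C(10-5+2-1, 2-1) = C(6, 1) = 6
h(10) = 11 - 6 = 5

5


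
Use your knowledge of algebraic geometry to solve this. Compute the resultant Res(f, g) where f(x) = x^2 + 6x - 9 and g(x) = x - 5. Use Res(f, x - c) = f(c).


For Res(f, x - c), we evaluate f at x = c.
f(5) = 5^2 + 6*5 - 9
= 25 + 30 - 9
= 55 - 9 = 46
Res(f, g) = 46

46


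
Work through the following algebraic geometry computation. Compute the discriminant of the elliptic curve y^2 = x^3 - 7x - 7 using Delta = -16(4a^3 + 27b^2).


Compute each component:
4a^3 = 4*(-7)^3 = 4*(-343) = -1372
27b^2 = 27*(-7)^2 = 27*49 = 1323
4a^3 + 27b^2 = -1372 + 1323 = -49
Delta = -16*(-49) = 784

784


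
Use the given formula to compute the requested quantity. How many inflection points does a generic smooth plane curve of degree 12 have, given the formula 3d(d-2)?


For a general smooth plane curve C of degree d, the inflection points are
the intersection of C with its Hessian curve, which has degree 3(d-2).
By Bezout, the total intersection number is d * 3(d-2) = 12 * 30 = 360.
For a general curve every flex is ordinary, so each contributes
multiplicity 1 to C·Hess(C), and the number of distinct inflection
points is 3d(d-2).
Inflection points = 3*12*(12-2) = 3*12*10 = 360

360


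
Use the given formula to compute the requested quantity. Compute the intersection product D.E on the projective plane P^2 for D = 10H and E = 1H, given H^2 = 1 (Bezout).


Using bilinearity of the intersection pairing on the projective plane P^2:
(aH).(bH) = ab * (H.H)
We have H^2 = 1 (Bezout).
D.E = (10H).(1H) = 10*1*1
= 10*1
= 10

10


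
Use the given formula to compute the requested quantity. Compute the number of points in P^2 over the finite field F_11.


P^2(F_11) has (q^(n+1) - 1)/(q - 1) points.
= 11^2 + 11^1 + 11^0
= 121 + 11 + 1
= 133

133


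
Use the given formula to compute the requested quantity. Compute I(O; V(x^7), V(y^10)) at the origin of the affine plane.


The intersection multiplicity of V(x^a) and V(y^b) at the origin is:
I(O; V(x^7), V(y^10)) = dim_k(k[x,y]/(x^7, y^10))
A basis for k[x,y]/(x^7, y^10) is the set of monomials x^i * y^j
where 0 <= i < 7 and 0 <= j < 10.
The number of such monomials is 7 * 10 = 70

70


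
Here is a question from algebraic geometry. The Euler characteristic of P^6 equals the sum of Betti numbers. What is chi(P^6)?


The complex projective space P^6 has one cell in each even real dimension 0, 2, ..., 12.
The cohomology groups are H^{2k}(P^6) = Z for k = 0,...,6, and 0 otherwise.
Euler characteristic = sum of Betti numbers = 1 per even-dimensional cohomology group.
chi(P^6) = 6 + 1 = 7

7


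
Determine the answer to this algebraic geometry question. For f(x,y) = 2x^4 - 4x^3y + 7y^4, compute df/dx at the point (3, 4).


df/dx = 4*2*x^3 + 3*(-4)*x^2*y
At (3,4): 4*2*3^3 + 3*(-4)*3^2*4
= 216 - 432
= -216

-216


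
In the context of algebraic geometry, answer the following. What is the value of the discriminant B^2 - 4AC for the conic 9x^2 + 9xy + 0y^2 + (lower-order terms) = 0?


The discriminant of a conic Ax^2 + Bxy + Cy^2 + ... = 0 is B^2 - 4AC.
B^2 = 9^2 = 81
4AC = 4*9*0 = 0
Discriminant = 81 + 0 = 81

81


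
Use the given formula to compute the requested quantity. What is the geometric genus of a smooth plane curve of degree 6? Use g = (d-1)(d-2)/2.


Using the genus formula for smooth plane curves:
g = (d-1)(d-2)/2
g = (6-1)(6-2)/2
g = 5*4/2
g = 20/2 = 10

10


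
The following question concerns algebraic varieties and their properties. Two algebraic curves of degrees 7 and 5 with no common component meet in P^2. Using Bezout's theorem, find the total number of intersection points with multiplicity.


Bezout's theorem states the intersection count equals the product of degrees.
Intersection count = 7 * 5 = 35

35


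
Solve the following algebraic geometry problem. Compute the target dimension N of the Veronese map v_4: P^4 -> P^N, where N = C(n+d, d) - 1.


The Veronese embedding v_d: P^n -> P^N maps each point to all
degree-d monomials in n+1 homogeneous coordinates.
N = C(n+d, d) - 1
N = C(4+4, 4) - 1
N = C(8, 4) - 1
C(8, 4) = 70
N = 70 - 1 = 69

69


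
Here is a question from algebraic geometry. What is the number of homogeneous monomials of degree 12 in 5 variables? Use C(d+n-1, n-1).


The number of degree-12 monomials in 5 variables is C(d+n-1, n-1).
= C(12+5-1, 5-1) = C(16, 4)
= 1820

1820


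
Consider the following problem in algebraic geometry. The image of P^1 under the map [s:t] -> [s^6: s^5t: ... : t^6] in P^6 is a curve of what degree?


The rational normal curve in P^6 is the image of P^1 under the 6-uple Veronese.
A general hyperplane in P^6 pulls back to a degree-6 form on P^1, which has 6 zeros,
so the curve meets a general hyperplane in 6 points. Degree = 6.

6


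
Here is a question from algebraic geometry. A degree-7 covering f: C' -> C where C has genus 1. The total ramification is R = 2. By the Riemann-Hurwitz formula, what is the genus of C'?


Riemann-Hurwitz formula: 2g' - 2 = d(2g - 2) + R
Given: d = 7, g = 1, R = 2
2g' - 2 = 7*(2*1 - 2) + 2
2g' - 2 = 7*0 + 2
2g' - 2 = 0 + 2 = 2
2g' = 4
g' = 2

2


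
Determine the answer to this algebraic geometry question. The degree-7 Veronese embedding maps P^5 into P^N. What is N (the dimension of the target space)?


The Veronese embedding v_d: P^n -> P^N maps each point to all
degree-d monomials in n+1 homogeneous coordinates.
N = C(n+d, d) - 1
N = C(5+7, 7) - 1
N = C(12, 7) - 1
C(12, 7) = 792
N = 792 - 1 = 791

791


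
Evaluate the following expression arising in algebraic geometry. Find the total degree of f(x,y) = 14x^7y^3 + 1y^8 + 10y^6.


Examine each term for its total degree (sum of exponents).
  Term '14x^7y^3' has total degree 7+3 = 10.
  Term '1y^8' has total degree 0+8 = 8.
  Term '10y^6' has total degree 0+6 = 6.
The maximum total degree among all terms is 10.

10


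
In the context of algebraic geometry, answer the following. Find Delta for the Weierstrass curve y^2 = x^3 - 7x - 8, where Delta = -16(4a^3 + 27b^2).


Compute each component:
4a^3 = 4*(-7)^3 = 4*(-343) = -1372
27b^2 = 27*(-8)^2 = 27*64 = 1728
4a^3 + 27b^2 = -1372 + 1728 = 356
Delta = -16*356 = -5696

-5696


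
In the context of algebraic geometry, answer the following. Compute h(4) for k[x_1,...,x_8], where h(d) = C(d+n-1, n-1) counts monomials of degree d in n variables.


The Hilbert function for the polynomial ring in 8 variables is:
h(d) = C(d+n-1, n-1)
h(4) = C(4+8-1, 8-1) = C(11, 7)
= 11! / (7! * 4!)
= 330

330


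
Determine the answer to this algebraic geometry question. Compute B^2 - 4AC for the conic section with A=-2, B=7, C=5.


The discriminant of a conic Ax^2 + Bxy + Cy^2 + ... = 0 is B^2 - 4AC.
B^2 = 7^2 = 49
4AC = 4*(-2)*5 = -40
Discriminant = 49 + 40 = 89

89


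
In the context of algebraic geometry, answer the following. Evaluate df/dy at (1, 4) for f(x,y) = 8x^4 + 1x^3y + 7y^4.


df/dy = 1*x^3 + 4*7*y^3
At (1,4): 1*1^3 + 4*7*4^3
= 1 + 1792
= 1793

1793


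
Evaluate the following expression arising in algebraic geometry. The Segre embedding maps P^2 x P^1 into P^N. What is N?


The Segre embedding maps P^m x P^n into P^N via
all products of coordinates from each factor.
N = (m+1)(n+1) - 1
N = (2+1)(1+1) - 1
N = 3*2 - 1
N = 6 - 1 = 5

5


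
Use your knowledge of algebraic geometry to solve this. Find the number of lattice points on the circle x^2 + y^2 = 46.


Systematically check integer values of x where x^2 <= 46.
For each valid x, check if 46 - x^2 is a perfect square.
Total integer solutions found: 0

0


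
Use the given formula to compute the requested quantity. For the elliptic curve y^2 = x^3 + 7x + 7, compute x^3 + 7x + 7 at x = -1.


Compute x^3 + 7x + 7 at x = -1:
x^3 = (-1)^3 = -1
7*x = 7*(-1) = -7
Sum: -1 - 7 + 7 = -1

-1


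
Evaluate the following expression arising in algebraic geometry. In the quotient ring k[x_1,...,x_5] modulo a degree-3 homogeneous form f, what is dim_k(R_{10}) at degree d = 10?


For R = k[x_1,...,x_n]/(f) with f homogeneous of degree e:
The Hilbert series is (1 - t^e)/(1 - t)^n.
So h(d) = C(d+n-1, n-1) - C(d-e+n-1, n-1) for d >= e.
With n=5, e=3, d=10:
C(10+5-1, 5-1) = C(14, 4) = 1001
C(10-3+5-1, 5-1) = C(11, 4) = 330
h(10) = 1001 - 330 = 671

671


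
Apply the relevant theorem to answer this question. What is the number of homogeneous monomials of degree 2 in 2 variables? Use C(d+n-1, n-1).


The number of degree-2 monomials in 2 variables is C(d+n-1, n-1).
= C(2+2-1, 2-1) = C(3, 1)
= 3

3


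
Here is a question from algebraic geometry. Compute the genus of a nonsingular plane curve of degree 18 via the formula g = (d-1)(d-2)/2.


Using the genus formula for smooth plane curves:
g = (d-1)(d-2)/2
g = (18-1)(18-2)/2
g = 17*16/2
g = 272/2 = 136

136


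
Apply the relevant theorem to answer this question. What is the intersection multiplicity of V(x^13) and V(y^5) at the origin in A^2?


The intersection multiplicity of V(x^a) and V(y^b) at the origin is:
I(O; V(x^13), V(y^5)) = dim_k(k[x,y]/(x^13, y^5))
A basis for k[x,y]/(x^13, y^5) is the set of monomials x^i * y^j
where 0 <= i < 13 and 0 <= j < 5.
The number of such monomials is 13 * 5 = 65

65


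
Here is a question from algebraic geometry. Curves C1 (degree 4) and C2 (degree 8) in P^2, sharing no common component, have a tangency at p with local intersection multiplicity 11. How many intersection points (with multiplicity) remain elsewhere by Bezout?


By Bezout's theorem, the total intersection number is d1 * d2.
Total = 4 * 8 = 32
Intersection multiplicity at p = 11
Remaining intersections = 32 - 11 = 21

21


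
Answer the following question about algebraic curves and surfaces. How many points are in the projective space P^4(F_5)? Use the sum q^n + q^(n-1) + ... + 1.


P^4(F_5) has (q^(n+1) - 1)/(q - 1) points.
= 5^4 + 5^3 + 5^2 + 5^1 + 5^0
= 625 + 125 + 25 + 5 + 1
= 781

781


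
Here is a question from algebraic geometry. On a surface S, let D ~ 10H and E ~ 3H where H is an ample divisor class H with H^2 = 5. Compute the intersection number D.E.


Using bilinearity of the intersection pairing on a surface S:
(aH).(bH) = ab * (H.H)
We have H^2 = 5.
D.E = (10H).(3H) = 10*3*5
= 30*5
= 150

150


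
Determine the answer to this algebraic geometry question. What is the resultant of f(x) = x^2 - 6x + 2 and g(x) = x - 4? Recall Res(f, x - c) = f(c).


For Res(f, x - c), we evaluate f at x = c.
f(4) = 4^2 - 6*4 + 2
= 16 - 24 + 2
= -8 + 2 = -6
Res(f, g) = -6

-6


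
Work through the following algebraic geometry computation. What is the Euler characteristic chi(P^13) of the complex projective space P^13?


The complex projective space P^13 has one cell in each even real dimension 0, 2, ..., 26.
The cohomology groups are H^{2k}(P^13) = Z for k = 0,...,13, and 0 otherwise.
Euler characteristic = sum of Betti numbers = 1 per even-dimensional cohomology group.
chi(P^13) = 13 + 1 = 14

14


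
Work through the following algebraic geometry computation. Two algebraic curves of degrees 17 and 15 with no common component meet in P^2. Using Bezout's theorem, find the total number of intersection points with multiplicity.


Bezout's theorem states the intersection count equals the product of degrees.
Intersection count = 17 * 15 = 255

255


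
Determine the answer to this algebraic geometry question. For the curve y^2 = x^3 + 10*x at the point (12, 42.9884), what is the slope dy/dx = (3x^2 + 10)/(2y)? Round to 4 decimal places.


Using implicit differentiation of y^2 = x^3 + 10*x:
2y * dy/dx = 3x^2 + 10
dy/dx = (3x^2 + 10)/(2y)
Numerator: 3*12^2 + 10 = 442
Denominator: 2*42.9884 = 85.9768
dy/dx = 442/85.9768 = 5.1409

5.1409


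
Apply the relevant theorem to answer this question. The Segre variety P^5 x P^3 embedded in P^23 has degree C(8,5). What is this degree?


The degree of the Segre variety P^5 x P^3 is C(m+n, m).
= C(8, 5)
= 56

56


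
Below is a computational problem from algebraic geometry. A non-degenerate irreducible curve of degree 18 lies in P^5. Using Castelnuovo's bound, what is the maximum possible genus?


Castelnuovo's bound: write d - 1 = m(r-1) + epsilon with 0 <= epsilon < r-1.
d - 1 = 18 - 1 = 17
r - 1 = 5 - 1 = 4
17 = 4*4 + 1, so m = 4, epsilon = 1
pi(d, r) = m(m-1)(r-1)/2 + m*epsilon
= 4*3*4/2 + 4*1
= 48/2 + 4
= 24 + 4 = 28

28


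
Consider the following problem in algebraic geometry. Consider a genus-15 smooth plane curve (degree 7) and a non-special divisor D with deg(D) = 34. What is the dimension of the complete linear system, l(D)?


First, compute the genus of a smooth plane curve of degree 7:
g = (d-1)(d-2)/2 = (7-1)(7-2)/2 = 15
For a non-special divisor D (i.e., h^1(D) = 0), Riemann-Roch gives:
l(D) = deg(D) - g + 1
Since deg(D) = 34 >= 2g - 1 = 29, D is non-special.
l(D) = 34 - 15 + 1 = 20

20


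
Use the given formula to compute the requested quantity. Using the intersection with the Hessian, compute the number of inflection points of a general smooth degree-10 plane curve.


For a general smooth plane curve C of degree d, the inflection points are
the intersection of C with its Hessian curve, which has degree 3(d-2).
By Bezout, the total intersection number is d * 3(d-2) = 10 * 24 = 240.
For a general curve every flex is ordinary, so each contributes
multiplicity 1 to C·Hess(C), and the number of distinct inflection
points is 3d(d-2).
Inflection points = 3*10*(10-2) = 3*10*8 = 240

240


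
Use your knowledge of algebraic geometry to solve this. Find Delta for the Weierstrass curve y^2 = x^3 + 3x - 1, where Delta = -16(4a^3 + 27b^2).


Compute each component:
4a^3 = 4*3^3 = 4*27 = 108
27b^2 = 27*(-1)^2 = 27*1 = 27
4a^3 + 27b^2 = 108 + 27 = 135
Delta = -16*135 = -2160

-2160


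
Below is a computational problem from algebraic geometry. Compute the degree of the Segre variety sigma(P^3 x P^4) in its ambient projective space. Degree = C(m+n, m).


The degree of the Segre variety P^3 x P^4 is C(m+n, m).
= C(7, 3)
= 35

35


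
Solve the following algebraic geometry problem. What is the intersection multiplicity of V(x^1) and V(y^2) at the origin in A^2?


The intersection multiplicity of V(x^a) and V(y^b) at the origin is:
I(O; V(x^1), V(y^2)) = dim_k(k[x,y]/(x^1, y^2))
A basis for k[x,y]/(x^1, y^2) is the set of monomials x^i * y^j
where 0 <= i < 1 and 0 <= j < 2.
The number of such monomials is 1 * 2 = 2

2


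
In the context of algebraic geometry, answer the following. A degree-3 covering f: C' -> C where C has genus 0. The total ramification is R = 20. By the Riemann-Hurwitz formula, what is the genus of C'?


Riemann-Hurwitz formula: 2g' - 2 = d(2g - 2) + R
Given: d = 3, g = 0, R = 20
2g' - 2 = 3*(2*0 - 2) + 20
2g' - 2 = 3*(-2) + 20
2g' - 2 = -6 + 20 = 14
2g' = 16
g' = 8

8


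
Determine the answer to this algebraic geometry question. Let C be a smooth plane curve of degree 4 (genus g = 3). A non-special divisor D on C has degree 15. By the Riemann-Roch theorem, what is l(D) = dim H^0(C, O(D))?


First, compute the genus of a smooth plane curve of degree 4:
g = (d-1)(d-2)/2 = (4-1)(4-2)/2 = 3
For a non-special divisor D (i.e., h^1(D) = 0), Riemann-Roch gives:
l(D) = deg(D) - g + 1
Since deg(D) = 15 >= 2g - 1 = 5, D is non-special.
l(D) = 15 - 3 + 1 = 13

13


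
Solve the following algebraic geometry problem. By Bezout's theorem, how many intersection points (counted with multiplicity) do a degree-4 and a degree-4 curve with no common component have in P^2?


Bezout's theorem states the intersection count equals the product of degrees.
Intersection count = 4 * 4 = 16

16


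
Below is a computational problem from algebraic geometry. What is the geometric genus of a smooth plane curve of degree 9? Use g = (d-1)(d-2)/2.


Using the genus formula for smooth plane curves:
g = (d-1)(d-2)/2
g = (9-1)(9-2)/2
g = 8*7/2
g = 56/2 = 28

28


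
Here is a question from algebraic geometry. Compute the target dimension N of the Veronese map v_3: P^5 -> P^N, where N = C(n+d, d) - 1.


The Veronese embedding v_d: P^n -> P^N maps each point to all
degree-d monomials in n+1 homogeneous coordinates.
N = C(n+d, d) - 1
N = C(5+3, 3) - 1
N = C(8, 3) - 1
C(8, 3) = 56
N = 56 - 1 = 55

55


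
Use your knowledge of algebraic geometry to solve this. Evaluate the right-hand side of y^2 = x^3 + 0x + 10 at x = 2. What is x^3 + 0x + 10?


Compute x^3 + 0x + 10 at x = 2:
x^3 = 2^3 = 8
0*x = 0*2 = 0
Sum: 8 + 0 + 10 = 18

18


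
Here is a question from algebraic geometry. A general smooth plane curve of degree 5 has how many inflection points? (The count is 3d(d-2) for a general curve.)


For a general smooth plane curve C of degree d, the inflection points are
the intersection of C with its Hessian curve, which has degree 3(d-2).
By Bezout, the total intersection number is d * 3(d-2) = 5 * 9 = 45.
For a general curve every flex is ordinary, so each contributes
multiplicity 1 to C·Hess(C), and the number of distinct inflection
points is 3d(d-2).
Inflection points = 3*5*(5-2) = 3*5*3 = 45

45


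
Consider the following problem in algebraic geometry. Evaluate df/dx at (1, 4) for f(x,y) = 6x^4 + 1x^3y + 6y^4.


df/dx = 4*6*x^3 + 3*1*x^2*y
At (1,4): 4*6*1^3 + 3*1*1^2*4
= 24 + 12
= 36

36


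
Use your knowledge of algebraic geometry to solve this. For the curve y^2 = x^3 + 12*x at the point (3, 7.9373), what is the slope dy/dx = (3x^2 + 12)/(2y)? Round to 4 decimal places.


Using implicit differentiation of y^2 = x^3 + 12*x:
2y * dy/dx = 3x^2 + 12
dy/dx = (3x^2 + 12)/(2y)
Numerator: 3*3^2 + 12 = 39
Denominator: 2*7.9373 = 15.8746
dy/dx = 39/15.8746 = 2.4568

2.4568


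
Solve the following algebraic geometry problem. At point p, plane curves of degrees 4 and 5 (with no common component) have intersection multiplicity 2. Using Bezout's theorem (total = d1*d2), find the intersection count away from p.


By Bezout's theorem, the total intersection number is d1 * d2.
Total = 4 * 5 = 20
Intersection multiplicity at p = 2
Remaining intersections = 20 - 2 = 18

18


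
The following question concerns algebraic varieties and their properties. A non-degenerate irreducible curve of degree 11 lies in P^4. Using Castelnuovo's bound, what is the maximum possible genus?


Castelnuovo's bound: write d - 1 = m(r-1) + epsilon with 0 <= epsilon < r-1.
d - 1 = 11 - 1 = 10
r - 1 = 4 - 1 = 3
10 = 3*3 + 1, so m = 3, epsilon = 1
pi(d, r) = m(m-1)(r-1)/2 + m*epsilon
= 3*2*3/2 + 3*1
= 18/2 + 3
= 9 + 3 = 12

12


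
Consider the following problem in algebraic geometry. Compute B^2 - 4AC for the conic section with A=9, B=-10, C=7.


The discriminant of a conic Ax^2 + Bxy + Cy^2 + ... = 0 is B^2 - 4AC.
B^2 = (-10)^2 = 100
4AC = 4*9*7 = 252
Discriminant = 100 - 252 = -152

-152


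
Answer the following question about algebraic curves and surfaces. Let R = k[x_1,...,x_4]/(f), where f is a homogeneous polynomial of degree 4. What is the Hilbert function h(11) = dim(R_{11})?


For R = k[x_1,...,x_n]/(f) with f homogeneous of degree e:
The Hilbert series is (1 - t^e)/(1 - t)^n.
So h(d) = C(d+n-1, n-1) - C(d-e+n-1, n-1) for d >= e.
With n=4, e=4, d=11:
C(11+4-1, 4-1) = C(14, 3) = 364
C(11-4+4-1, 4-1) = C(10, 3) = 120
h(11) = 364 - 120 = 244

244


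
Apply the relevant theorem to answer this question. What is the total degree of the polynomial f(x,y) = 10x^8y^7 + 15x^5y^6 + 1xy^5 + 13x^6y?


Examine each term for its total degree (sum of exponents).
  Term '10x^8y^7' has total degree 8+7 = 15.
  Term '15x^5y^6' has total degree 5+6 = 11.
  Term '1xy^5' has total degree 1+5 = 6.
  Term '13x^6y' has total degree 6+1 = 7.
The maximum total degree among all terms is 15.

15


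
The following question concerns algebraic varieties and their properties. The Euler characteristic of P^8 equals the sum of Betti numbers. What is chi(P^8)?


The complex projective space P^8 has one cell in each even real dimension 0, 2, ..., 16.
The cohomology groups are H^{2k}(P^8) = Z for k = 0,...,8, and 0 otherwise.
Euler characteristic = sum of Betti numbers = 1 per even-dimensional cohomology group.
chi(P^8) = 8 + 1 = 9

9


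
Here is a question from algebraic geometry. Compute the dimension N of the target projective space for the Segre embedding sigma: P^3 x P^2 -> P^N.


The Segre embedding maps P^m x P^n into P^N via
all products of coordinates from each factor.
N = (m+1)(n+1) - 1
N = (3+1)(2+1) - 1
N = 4*3 - 1
N = 12 - 1 = 11

11


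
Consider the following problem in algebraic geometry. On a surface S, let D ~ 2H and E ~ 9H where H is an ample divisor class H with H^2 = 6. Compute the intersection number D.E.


Using bilinearity of the intersection pairing on a surface S:
(aH).(bH) = ab * (H.H)
We have H^2 = 6.
D.E = (2H).(9H) = 2*9*6
= 18*6
= 108

108


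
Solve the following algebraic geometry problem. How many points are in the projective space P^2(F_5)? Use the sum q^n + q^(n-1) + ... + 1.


P^2(F_5) has (q^(n+1) - 1)/(q - 1) points.
= 5^2 + 5^1 + 5^0
= 25 + 5 + 1
= 31

31


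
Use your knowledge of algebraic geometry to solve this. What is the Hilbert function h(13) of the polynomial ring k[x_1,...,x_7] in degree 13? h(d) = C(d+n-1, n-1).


The Hilbert function for the polynomial ring in 7 variables is:
h(d) = C(d+n-1, n-1)
h(13) = C(13+7-1, 7-1) = C(19, 6)
= 19! / (6! * 13!)
= 27132

27132


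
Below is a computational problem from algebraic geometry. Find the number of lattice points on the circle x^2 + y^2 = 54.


Systematically check integer values of x where x^2 <= 54.
For each valid x, check if 54 - x^2 is a perfect square.
Total integer solutions found: 0

0


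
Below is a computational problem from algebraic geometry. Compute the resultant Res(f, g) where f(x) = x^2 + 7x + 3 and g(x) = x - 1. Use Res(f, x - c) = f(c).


For Res(f, x - c), we evaluate f at x = c.
f(1) = 1^2 + 7*1 + 3
= 1 + 7 + 3
= 8 + 3 = 11
Res(f, g) = 11

11


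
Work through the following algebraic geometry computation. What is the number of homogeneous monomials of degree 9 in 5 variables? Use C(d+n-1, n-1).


The number of degree-9 monomials in 5 variables is C(d+n-1, n-1).
= C(9+5-1, 5-1) = C(13, 4)
= 715

715


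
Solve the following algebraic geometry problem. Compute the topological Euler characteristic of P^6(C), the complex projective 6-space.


The complex projective space P^6 has one cell in each even real dimension 0, 2, ..., 12.
The cohomology groups are H^{2k}(P^6) = Z for k = 0,...,6, and 0 otherwise.
Euler characteristic = sum of Betti numbers = 1 per even-dimensional cohomology group.
chi(P^6) = 6 + 1 = 7

7


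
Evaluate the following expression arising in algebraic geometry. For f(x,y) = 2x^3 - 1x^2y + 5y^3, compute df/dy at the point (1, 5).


df/dy = (-1)*x^2 + 3*5*y^2
At (1,5): (-1)*1^2 + 3*5*5^2
= -1 + 375
= 374

374


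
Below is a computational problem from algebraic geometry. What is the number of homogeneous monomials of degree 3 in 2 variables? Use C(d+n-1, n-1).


The number of degree-3 monomials in 2 variables is C(d+n-1, n-1).
= C(3+2-1, 2-1) = C(4, 1)
= 4

4


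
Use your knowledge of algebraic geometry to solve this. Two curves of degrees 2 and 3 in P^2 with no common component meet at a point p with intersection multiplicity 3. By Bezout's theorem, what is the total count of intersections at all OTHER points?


By Bezout's theorem, the total intersection number is d1 * d2.
Total = 2 * 3 = 6
Intersection multiplicity at p = 3
Remaining intersections = 6 - 3 = 3

3


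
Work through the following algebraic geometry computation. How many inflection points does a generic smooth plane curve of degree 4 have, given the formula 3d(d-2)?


For a general smooth plane curve C of degree d, the inflection points are
the intersection of C with its Hessian curve, which has degree 3(d-2).
By Bezout, the total intersection number is d * 3(d-2) = 4 * 6 = 24.
For a general curve every flex is ordinary, so each contributes
multiplicity 1 to C·Hess(C), and the number of distinct inflection
points is 3d(d-2).
Inflection points = 3*4*(4-2) = 3*4*2 = 24

24


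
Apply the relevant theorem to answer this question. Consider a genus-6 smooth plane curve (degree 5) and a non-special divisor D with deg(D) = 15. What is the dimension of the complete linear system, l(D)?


First, compute the genus of a smooth plane curve of degree 5:
g = (d-1)(d-2)/2 = (5-1)(5-2)/2 = 6
For a non-special divisor D (i.e., h^1(D) = 0), Riemann-Roch gives:
l(D) = deg(D) - g + 1
Since deg(D) = 15 >= 2g - 1 = 11, D is non-special.
l(D) = 15 - 6 + 1 = 10

10


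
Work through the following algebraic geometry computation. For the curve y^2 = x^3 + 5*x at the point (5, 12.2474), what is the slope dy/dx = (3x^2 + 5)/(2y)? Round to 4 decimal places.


Using implicit differentiation of y^2 = x^3 + 5*x:
2y * dy/dx = 3x^2 + 5
dy/dx = (3x^2 + 5)/(2y)
Numerator: 3*5^2 + 5 = 80
Denominator: 2*12.2474 = 24.4948
dy/dx = 80/24.4948 = 3.2660

3.2660


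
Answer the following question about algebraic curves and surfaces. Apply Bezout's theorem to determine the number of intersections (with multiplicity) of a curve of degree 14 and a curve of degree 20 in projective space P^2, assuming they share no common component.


Bezout's theorem states the intersection count equals the product of degrees.
Intersection count = 14 * 20 = 280

280


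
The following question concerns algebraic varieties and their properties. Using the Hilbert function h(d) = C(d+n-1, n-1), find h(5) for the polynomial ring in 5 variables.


The Hilbert function for the polynomial ring in 5 variables is:
h(d) = C(d+n-1, n-1)
h(5) = C(5+5-1, 5-1) = C(9, 4)
= 9! / (4! * 5!)
= 126

126


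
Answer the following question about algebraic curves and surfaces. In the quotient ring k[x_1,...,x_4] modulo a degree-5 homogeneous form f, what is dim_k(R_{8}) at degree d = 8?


For R = k[x_1,...,x_n]/(f) with f homogeneous of degree e:
The Hilbert series is (1 - t^e)/(1 - t)^n.
So h(d) = C(d+n-1, n-1) - C(d-e+n-1, n-1) for d >= e.
With n=4, e=5, d=8:
C(8+4-1, 4-1) = C(11, 3) = 165
C(8-5+4-1, 4-1) = C(6, 3) = 20
h(8) = 165 - 20 = 145

145


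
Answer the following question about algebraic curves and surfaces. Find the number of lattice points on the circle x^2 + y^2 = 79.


Systematically check integer values of x where x^2 <= 79.
For each valid x, check if 79 - x^2 is a perfect square.
Total integer solutions found: 0

0


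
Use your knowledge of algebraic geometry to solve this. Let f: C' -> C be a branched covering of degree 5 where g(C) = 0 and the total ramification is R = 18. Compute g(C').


Riemann-Hurwitz formula: 2g' - 2 = d(2g - 2) + R
Given: d = 5, g = 0, R = 18
2g' - 2 = 5*(2*0 - 2) + 18
2g' - 2 = 5*(-2) + 18
2g' - 2 = -10 + 18 = 8
2g' = 10
g' = 5

5


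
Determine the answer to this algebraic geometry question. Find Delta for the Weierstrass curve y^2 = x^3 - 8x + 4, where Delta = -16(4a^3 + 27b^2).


Compute each component:
4a^3 = 4*(-8)^3 = 4*(-512) = -2048
27b^2 = 27*4^2 = 27*16 = 432
4a^3 + 27b^2 = -2048 + 432 = -1616
Delta = -16*(-1616) = 25856

25856
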